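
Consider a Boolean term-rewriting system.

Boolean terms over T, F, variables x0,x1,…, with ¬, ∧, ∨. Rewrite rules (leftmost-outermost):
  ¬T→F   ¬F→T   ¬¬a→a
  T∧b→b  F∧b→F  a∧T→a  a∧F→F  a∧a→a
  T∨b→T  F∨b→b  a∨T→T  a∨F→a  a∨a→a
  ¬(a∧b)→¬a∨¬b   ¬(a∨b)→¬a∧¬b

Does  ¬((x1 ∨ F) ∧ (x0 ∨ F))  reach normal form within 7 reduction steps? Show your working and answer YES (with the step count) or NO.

Answer: YES — reaches normal form ¬x1 ∨ ¬x0 in 7 ≤ 7 steps

Derivation:
  start: ¬((x1 ∨ F) ∧ (x0 ∨ F))
  →1  ¬(x1 ∨ F) ∨ ¬(x0 ∨ F)
  →2  (¬x1 ∧ ¬F) ∨ ¬(x0 ∨ F)
  →3  (¬x1 ∧ T) ∨ ¬(x0 ∨ F)
  →4  ¬x1 ∨ ¬(x0 ∨ F)
  →5  ¬x1 ∨ (¬x0 ∧ ¬F)
  →6  ¬x1 ∨ (¬x0 ∧ T)
  →7  ¬x1 ∨ ¬x0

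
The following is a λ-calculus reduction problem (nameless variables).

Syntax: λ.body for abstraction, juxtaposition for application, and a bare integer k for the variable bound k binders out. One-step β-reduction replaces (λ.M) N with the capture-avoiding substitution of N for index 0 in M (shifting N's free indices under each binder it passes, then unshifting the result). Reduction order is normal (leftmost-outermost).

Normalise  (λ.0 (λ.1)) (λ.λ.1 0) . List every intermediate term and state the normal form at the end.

  start: (λ.0 (λ.1)) (λ.λ.1 0)
  [1] (λ.λ.1 0) (λ.λ.λ.1 0)
  [2] λ.(λ.λ.λ.1 0) 0
  [3] λ.λ.λ.1 0

Answer: normal form = λ.λ.λ.1 0  (in 3 steps)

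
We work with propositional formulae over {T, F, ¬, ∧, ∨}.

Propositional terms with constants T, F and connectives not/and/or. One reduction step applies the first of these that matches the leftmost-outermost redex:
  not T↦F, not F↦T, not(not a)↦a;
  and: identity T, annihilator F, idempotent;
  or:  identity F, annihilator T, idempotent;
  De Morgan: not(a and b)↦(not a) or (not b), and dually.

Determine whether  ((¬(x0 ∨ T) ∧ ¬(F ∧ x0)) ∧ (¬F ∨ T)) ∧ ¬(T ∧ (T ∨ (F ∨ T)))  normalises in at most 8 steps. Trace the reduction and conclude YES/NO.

  start: ((¬(x0 ∨ T) ∧ ¬(F ∧ x0)) ∧ (¬F ∨ T)) ∧ ¬(T ∧ (T ∨ (F ∨ T)))
  →1  (((¬x0 ∧ ¬T) ∧ ¬(F ∧ x0)) ∧ (¬F ∨ T)) ∧ ¬(T ∧ (T ∨ (F ∨ T)))
  →2  (((¬x0 ∧ F) ∧ ¬(F ∧ x0)) ∧ (¬F ∨ T)) ∧ ¬(T ∧ (T ∨ (F ∨ T)))
  →3  ((F ∧ ¬(F ∧ x0)) ∧ (¬F ∨ T)) ∧ ¬(T ∧ (T ∨ (F ∨ T)))
  →4  (F ∧ (¬F ∨ T)) ∧ ¬(T ∧ (T ∨ (F ∨ T)))
  →5  F ∧ ¬(T ∧ (T ∨ (F ∨ T)))
  →6  F

Answer: YES — reaches normal form F in 6 ≤ 8 steps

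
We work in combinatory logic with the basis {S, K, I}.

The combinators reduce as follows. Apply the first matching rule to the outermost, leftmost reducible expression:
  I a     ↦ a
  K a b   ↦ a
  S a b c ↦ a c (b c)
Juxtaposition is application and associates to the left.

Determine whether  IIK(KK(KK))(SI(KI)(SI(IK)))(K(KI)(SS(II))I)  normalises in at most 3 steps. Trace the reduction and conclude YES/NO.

Answer: NO — after 3 steps the term is KK(KK)(K(KI)(SS(II))I), not yet normal

Reduction:
  start: IIK(KK(KK))(SI(KI)(SI(IK)))(K(KI)(SS(II))I)
  step 1: IK(KK(KK))(SI(KI)(SI(IK)))(K(KI)(SS(II))I)
  step 2: K(KK(KK))(SI(KI)(SI(IK)))(K(KI)(SS(II))I)
  step 3: KK(KK)(K(KI)(SS(II))I)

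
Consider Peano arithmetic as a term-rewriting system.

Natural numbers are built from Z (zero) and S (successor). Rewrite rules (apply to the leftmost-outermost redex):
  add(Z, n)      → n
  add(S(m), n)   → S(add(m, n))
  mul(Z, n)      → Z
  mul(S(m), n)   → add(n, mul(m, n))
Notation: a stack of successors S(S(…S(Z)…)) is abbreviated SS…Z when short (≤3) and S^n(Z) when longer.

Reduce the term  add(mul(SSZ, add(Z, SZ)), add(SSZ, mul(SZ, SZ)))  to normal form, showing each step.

  start: add(mul(SSZ, add(Z, SZ)), add(SSZ, mul(SZ, SZ)))
  [1] add(add(add(Z, SZ), mul(SZ, add(Z, SZ))), add(SSZ, mul(SZ, SZ)))
  [2] add(add(SZ, mul(SZ, add(Z, SZ))), add(SSZ, mul(SZ, SZ)))
  [3] add(S(add(Z, mul(SZ, add(Z, SZ)))), add(SSZ, mul(SZ, SZ)))
  [4] S(add(add(Z, mul(SZ, add(Z, SZ))), add(SSZ, mul(SZ, SZ))))
  [5] S(add(mul(SZ, add(Z, SZ)), add(SSZ, mul(SZ, SZ))))
  [6] S(add(add(add(Z, SZ), mul(Z, add(Z, SZ))), add(SSZ, mul(SZ, SZ))))
  [7] S(add(add(SZ, mul(Z, add(Z, SZ))), add(SSZ, mul(SZ, SZ))))
  [8] S(add(S(add(Z, mul(Z, add(Z, SZ)))), add(SSZ, mul(SZ, SZ))))
  [9] S(S(add(add(Z, mul(Z, add(Z, SZ))), add(SSZ, mul(SZ, SZ)))))
  [10] S(S(add(mul(Z, add(Z, SZ)), add(SSZ, mul(SZ, SZ)))))
  [11] S(S(add(Z, add(SSZ, mul(SZ, SZ)))))
  [12] S(S(add(SSZ, mul(SZ, SZ))))
  [13] S(S(S(add(SZ, mul(SZ, SZ)))))
  [14] S(S(S(S(add(Z, mul(SZ, SZ))))))
  [15] S(S(S(S(mul(SZ, SZ)))))
  [16] S(S(S(S(add(SZ, mul(Z, SZ))))))
  [17] S(S(S(S(S(add(Z, mul(Z, SZ)))))))
  [18] S(S(S(S(S(mul(Z, SZ))))))
  [19] S^5(Z)

Answer: normal form = S^5(Z)  (in 19 steps)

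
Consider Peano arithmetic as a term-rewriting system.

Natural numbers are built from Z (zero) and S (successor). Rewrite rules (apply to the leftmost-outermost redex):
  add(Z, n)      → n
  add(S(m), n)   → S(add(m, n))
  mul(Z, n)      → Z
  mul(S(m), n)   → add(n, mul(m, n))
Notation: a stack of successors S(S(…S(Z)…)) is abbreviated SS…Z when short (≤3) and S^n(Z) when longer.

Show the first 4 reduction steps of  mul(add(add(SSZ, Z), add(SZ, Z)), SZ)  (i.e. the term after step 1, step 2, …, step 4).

Answer: after 4 steps: S(add(Z, mul(add(add(SZ, Z), add(SZ, Z)), SZ)))

Working:
  start: mul(add(add(SSZ, Z), add(SZ, Z)), SZ)
  step 1: mul(add(S(add(SZ, Z)), add(SZ, Z)), SZ)
  step 2: mul(S(add(add(SZ, Z), add(SZ, Z))), SZ)
  step 3: add(SZ, mul(add(add(SZ, Z), add(SZ, Z)), SZ))
  step 4: S(add(Z, mul(add(add(SZ, Z), add(SZ, Z)), SZ)))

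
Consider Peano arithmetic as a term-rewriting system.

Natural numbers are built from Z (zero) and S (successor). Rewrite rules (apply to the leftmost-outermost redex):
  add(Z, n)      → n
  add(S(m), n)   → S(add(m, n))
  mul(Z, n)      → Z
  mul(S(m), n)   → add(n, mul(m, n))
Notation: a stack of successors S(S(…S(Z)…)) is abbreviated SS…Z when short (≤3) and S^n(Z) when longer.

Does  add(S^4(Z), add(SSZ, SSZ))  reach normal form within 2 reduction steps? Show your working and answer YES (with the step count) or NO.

  start: add(S^4(Z), add(SSZ, SSZ))
  step 1: S(add(SSSZ, add(SSZ, SSZ)))
  step 2: S(S(add(SSZ, add(SSZ, SSZ))))

Answer: NO — after 2 steps the term is S(S(add(SSZ, add(SSZ, SSZ)))), not yet normal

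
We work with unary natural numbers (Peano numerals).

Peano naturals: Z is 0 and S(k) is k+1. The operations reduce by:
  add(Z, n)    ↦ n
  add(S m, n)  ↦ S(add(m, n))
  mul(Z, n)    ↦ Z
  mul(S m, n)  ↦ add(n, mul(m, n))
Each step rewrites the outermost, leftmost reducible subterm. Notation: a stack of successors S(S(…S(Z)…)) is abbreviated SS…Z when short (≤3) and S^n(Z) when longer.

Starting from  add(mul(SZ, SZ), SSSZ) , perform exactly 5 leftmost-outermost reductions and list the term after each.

  start: add(mul(SZ, SZ), SSSZ)
  →1  add(add(SZ, mul(Z, SZ)), SSSZ)
  →2  add(S(add(Z, mul(Z, SZ))), SSSZ)
  →3  S(add(add(Z, mul(Z, SZ)), SSSZ))
  →4  S(add(mul(Z, SZ), SSSZ))
  →5  S(add(Z, SSSZ))

Answer: after 5 steps: S(add(Z, SSSZ))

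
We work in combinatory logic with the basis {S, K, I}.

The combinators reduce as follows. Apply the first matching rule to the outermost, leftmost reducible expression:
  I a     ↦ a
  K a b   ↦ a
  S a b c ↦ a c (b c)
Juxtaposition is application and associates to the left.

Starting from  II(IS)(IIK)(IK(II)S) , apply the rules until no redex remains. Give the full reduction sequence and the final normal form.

  start: II(IS)(IIK)(IK(II)S)
  →1  I(IS)(IIK)(IK(II)S)
  →2  IS(IIK)(IK(II)S)
  →3  S(IIK)(IK(II)S)
  →4  S(IK)(IK(II)S)
  →5  SK(IK(II)S)
  →6  SK(K(II)S)
  →7  SK(II)
  →8  SKI

Answer: normal form = SKI  (in 8 steps)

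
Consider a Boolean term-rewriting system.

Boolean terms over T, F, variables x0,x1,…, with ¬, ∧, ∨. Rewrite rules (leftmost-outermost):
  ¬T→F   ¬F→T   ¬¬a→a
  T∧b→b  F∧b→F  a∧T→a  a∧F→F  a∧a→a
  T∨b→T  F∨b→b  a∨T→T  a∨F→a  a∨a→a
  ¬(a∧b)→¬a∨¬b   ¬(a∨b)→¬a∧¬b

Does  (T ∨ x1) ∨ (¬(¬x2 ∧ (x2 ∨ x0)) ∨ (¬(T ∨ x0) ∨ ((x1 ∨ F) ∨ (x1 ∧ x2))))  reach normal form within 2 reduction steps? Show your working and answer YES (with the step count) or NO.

  start: (T ∨ x1) ∨ (¬(¬x2 ∧ (x2 ∨ x0)) ∨ (¬(T ∨ x0) ∨ ((x1 ∨ F) ∨ (x1 ∧ x2))))
  step 1: T ∨ (¬(¬x2 ∧ (x2 ∨ x0)) ∨ (¬(T ∨ x0) ∨ ((x1 ∨ F) ∨ (x1 ∧ x2))))
  step 2: T

Answer: YES — reaches normal form T in 2 ≤ 2 steps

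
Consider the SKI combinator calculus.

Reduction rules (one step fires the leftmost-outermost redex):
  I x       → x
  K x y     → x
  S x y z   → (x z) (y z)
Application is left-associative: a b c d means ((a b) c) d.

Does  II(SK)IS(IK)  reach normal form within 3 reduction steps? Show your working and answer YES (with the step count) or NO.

  start: II(SK)IS(IK)
  →1  I(SK)IS(IK)
  →2  SKIS(IK)
  →3  KS(IS)(IK)

Answer: NO — after 3 steps the term is KS(IS)(IK), not yet normal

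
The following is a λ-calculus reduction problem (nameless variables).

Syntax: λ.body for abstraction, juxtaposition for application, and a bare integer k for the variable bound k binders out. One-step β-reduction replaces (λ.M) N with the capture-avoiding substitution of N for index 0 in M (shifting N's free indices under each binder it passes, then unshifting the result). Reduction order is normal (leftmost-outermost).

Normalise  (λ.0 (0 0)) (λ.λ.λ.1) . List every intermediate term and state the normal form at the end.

  start: (λ.0 (0 0)) (λ.λ.λ.1)
  [1] (λ.λ.λ.1) ((λ.λ.λ.1) (λ.λ.λ.1))
  [2] λ.λ.1

Answer: normal form = λ.λ.1  (in 2 steps)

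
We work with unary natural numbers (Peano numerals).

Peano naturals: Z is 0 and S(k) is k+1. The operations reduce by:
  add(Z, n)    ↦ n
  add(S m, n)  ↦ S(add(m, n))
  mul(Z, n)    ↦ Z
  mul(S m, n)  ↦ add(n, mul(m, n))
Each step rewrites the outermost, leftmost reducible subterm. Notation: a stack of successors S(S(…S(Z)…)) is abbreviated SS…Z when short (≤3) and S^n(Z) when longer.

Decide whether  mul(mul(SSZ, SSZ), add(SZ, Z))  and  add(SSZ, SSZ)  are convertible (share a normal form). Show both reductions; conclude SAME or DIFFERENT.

Answer: SAME — A ⇓ S^4(Z), B ⇓ S^4(Z)

Reduction:
Term A:
  start: mul(mul(SSZ, SSZ), add(SZ, Z))
  →1  mul(add(SSZ, mul(SZ, SSZ)), add(SZ, Z))
  →2  mul(S(add(SZ, mul(SZ, SSZ))), add(SZ, Z))
  →3  add(add(SZ, Z), mul(add(SZ, mul(SZ, SSZ)), add(SZ, Z)))
  →4  add(S(add(Z, Z)), mul(add(SZ, mul(SZ, SSZ)), add(SZ, Z)))
  →5  S(add(add(Z, Z), mul(add(SZ, mul(SZ, SSZ)), add(SZ, Z))))
  →6  S(add(Z, mul(add(SZ, mul(SZ, SSZ)), add(SZ, Z))))
  →7  S(mul(add(SZ, mul(SZ, SSZ)), add(SZ, Z)))
  →8  S(mul(S(add(Z, mul(SZ, SSZ))), add(SZ, Z)))
  →9  S(add(add(SZ, Z), mul(add(Z, mul(SZ, SSZ)), add(SZ, Z))))
  →10  S(add(S(add(Z, Z)), mul(add(Z, mul(SZ, SSZ)), add(SZ, Z))))
  →11  S(S(add(add(Z, Z), mul(add(Z, mul(SZ, SSZ)), add(SZ, Z)))))
  →12  S(S(add(Z, mul(add(Z, mul(SZ, SSZ)), add(SZ, Z)))))
  →13  S(S(mul(add(Z, mul(SZ, SSZ)), add(SZ, Z))))
  →14  S(S(mul(mul(SZ, SSZ), add(SZ, Z))))
  →15  S(S(mul(add(SSZ, mul(Z, SSZ)), add(SZ, Z))))
  →16  S(S(mul(S(add(SZ, mul(Z, SSZ))), add(SZ, Z))))
  →17  S(S(add(add(SZ, Z), mul(add(SZ, mul(Z, SSZ)), add(SZ, Z)))))
  →18  S(S(add(S(add(Z, Z)), mul(add(SZ, mul(Z, SSZ)), add(SZ, Z)))))
  →19  S(S(S(add(add(Z, Z), mul(add(SZ, mul(Z, SSZ)), add(SZ, Z))))))
  →20  S(S(S(add(Z, mul(add(SZ, mul(Z, SSZ)), add(SZ, Z))))))
  →21  S(S(S(mul(add(SZ, mul(Z, SSZ)), add(SZ, Z)))))
  →22  S(S(S(mul(S(add(Z, mul(Z, SSZ))), add(SZ, Z)))))
  →23  S(S(S(add(add(SZ, Z), mul(add(Z, mul(Z, SSZ)), add(SZ, Z))))))
  →24  S(S(S(add(S(add(Z, Z)), mul(add(Z, mul(Z, SSZ)), add(SZ, Z))))))
  →25  S(S(S(S(add(add(Z, Z), mul(add(Z, mul(Z, SSZ)), add(SZ, Z)))))))
  →26  S(S(S(S(add(Z, mul(add(Z, mul(Z, SSZ)), add(SZ, Z)))))))
  →27  S(S(S(S(mul(add(Z, mul(Z, SSZ)), add(SZ, Z))))))
  →28  S(S(S(S(mul(mul(Z, SSZ), add(SZ, Z))))))
  →29  S(S(S(S(mul(Z, add(SZ, Z))))))
  →30  S^4(Z)

Term B:
  start: add(SSZ, SSZ)
  →1  S(add(SZ, SSZ))
  →2  S(S(add(Z, SSZ)))
  →3  S^4(Z)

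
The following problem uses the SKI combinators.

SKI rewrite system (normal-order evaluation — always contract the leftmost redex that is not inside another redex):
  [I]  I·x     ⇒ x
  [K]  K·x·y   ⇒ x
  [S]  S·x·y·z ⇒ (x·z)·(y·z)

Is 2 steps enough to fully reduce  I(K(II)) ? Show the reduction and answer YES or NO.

  start: I(K(II))
  [1] K(II)
  [2] KI

Answer: YES — reaches normal form KI in 2 ≤ 2 steps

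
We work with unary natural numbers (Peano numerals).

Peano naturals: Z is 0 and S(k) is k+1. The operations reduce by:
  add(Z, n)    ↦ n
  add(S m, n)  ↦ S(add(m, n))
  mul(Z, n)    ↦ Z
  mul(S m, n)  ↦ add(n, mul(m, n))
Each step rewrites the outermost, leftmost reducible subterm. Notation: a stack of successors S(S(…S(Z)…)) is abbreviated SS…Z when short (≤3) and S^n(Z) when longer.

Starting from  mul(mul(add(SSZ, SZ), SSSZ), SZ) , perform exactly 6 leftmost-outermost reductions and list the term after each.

  start: mul(mul(add(SSZ, SZ), SSSZ), SZ)
  →1  mul(mul(S(add(SZ, SZ)), SSSZ), SZ)
  →2  mul(add(SSSZ, mul(add(SZ, SZ), SSSZ)), SZ)
  →3  mul(S(add(SSZ, mul(add(SZ, SZ), SSSZ))), SZ)
  →4  add(SZ, mul(add(SSZ, mul(add(SZ, SZ), SSSZ)), SZ))
  →5  S(add(Z, mul(add(SSZ, mul(add(SZ, SZ), SSSZ)), SZ)))
  →6  S(mul(add(SSZ, mul(add(SZ, SZ), SSSZ)), SZ))

Answer: after 6 steps: S(mul(add(SSZ, mul(add(SZ, SZ), SSSZ)), SZ))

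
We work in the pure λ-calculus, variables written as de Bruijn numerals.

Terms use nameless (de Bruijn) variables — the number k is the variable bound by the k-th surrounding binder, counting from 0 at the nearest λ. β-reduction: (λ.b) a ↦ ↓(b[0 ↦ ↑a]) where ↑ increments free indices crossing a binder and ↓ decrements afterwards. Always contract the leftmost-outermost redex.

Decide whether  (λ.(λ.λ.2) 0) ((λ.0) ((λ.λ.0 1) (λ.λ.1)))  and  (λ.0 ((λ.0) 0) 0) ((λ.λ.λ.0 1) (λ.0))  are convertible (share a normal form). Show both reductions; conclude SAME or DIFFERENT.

Term A:
  start: (λ.(λ.λ.2) 0) ((λ.0) ((λ.λ.0 1) (λ.λ.1)))
  step 1: (λ.λ.(λ.0) ((λ.λ.0 1) (λ.λ.1))) ((λ.0) ((λ.λ.0 1) (λ.λ.1)))
  step 2: λ.(λ.0) ((λ.λ.0 1) (λ.λ.1))
  step 3: λ.(λ.λ.0 1) (λ.λ.1)
  step 4: λ.λ.0 (λ.λ.1)

Term B:
  start: (λ.0 ((λ.0) 0) 0) ((λ.λ.λ.0 1) (λ.0))
  step 1: (λ.λ.λ.0 1) (λ.0) ((λ.0) ((λ.λ.λ.0 1) (λ.0))) ((λ.λ.λ.0 1) (λ.0))
  step 2: (λ.λ.0 1) ((λ.0) ((λ.λ.λ.0 1) (λ.0))) ((λ.λ.λ.0 1) (λ.0))
  step 3: (λ.0 ((λ.0) ((λ.λ.λ.0 1) (λ.0)))) ((λ.λ.λ.0 1) (λ.0))
  step 4: (λ.λ.λ.0 1) (λ.0) ((λ.0) ((λ.λ.λ.0 1) (λ.0)))
  step 5: (λ.λ.0 1) ((λ.0) ((λ.λ.λ.0 1) (λ.0)))
  step 6: λ.0 ((λ.0) ((λ.λ.λ.0 1) (λ.0)))
  step 7: λ.0 ((λ.λ.λ.0 1) (λ.0))
  step 8: λ.0 (λ.λ.0 1)

Answer: DIFFERENT — A ⇓ λ.λ.0 (λ.λ.1), B ⇓ λ.0 (λ.λ.0 1)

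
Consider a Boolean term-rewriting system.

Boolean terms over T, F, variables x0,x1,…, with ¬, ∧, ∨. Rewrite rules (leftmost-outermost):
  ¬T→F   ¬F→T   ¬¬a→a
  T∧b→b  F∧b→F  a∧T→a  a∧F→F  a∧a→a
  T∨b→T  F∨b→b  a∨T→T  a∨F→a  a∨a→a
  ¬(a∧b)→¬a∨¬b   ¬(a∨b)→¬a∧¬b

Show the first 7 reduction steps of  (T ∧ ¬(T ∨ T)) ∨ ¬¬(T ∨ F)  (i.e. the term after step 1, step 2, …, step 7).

Answer: after 7 steps: T

Working:
  start: (T ∧ ¬(T ∨ T)) ∨ ¬¬(T ∨ F)
  step 1: ¬(T ∨ T) ∨ ¬¬(T ∨ F)
  step 2: (¬T ∧ ¬T) ∨ ¬¬(T ∨ F)
  step 3: ¬T ∨ ¬¬(T ∨ F)
  step 4: F ∨ ¬¬(T ∨ F)
  step 5: ¬¬(T ∨ F)
  step 6: T ∨ F
  step 7: T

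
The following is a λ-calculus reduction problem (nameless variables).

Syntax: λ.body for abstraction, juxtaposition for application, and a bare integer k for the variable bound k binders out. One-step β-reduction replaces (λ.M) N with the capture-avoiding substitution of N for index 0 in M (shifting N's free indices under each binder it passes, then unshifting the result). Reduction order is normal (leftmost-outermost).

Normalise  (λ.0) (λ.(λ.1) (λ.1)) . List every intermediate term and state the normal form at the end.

  start: (λ.0) (λ.(λ.1) (λ.1))
  →1  λ.(λ.1) (λ.1)
  →2  λ.0

Answer: normal form = λ.0  (in 2 steps)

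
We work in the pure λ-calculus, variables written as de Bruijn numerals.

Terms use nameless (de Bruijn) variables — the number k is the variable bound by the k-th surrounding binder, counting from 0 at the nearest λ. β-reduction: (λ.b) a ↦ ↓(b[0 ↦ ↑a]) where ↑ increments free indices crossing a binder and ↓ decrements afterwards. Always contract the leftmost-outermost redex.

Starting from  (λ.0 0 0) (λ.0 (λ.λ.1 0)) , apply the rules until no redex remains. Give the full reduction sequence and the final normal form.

Answer: normal form = λ.0 (λ.λ.1 0)  (in 7 steps)

Working:
  start: (λ.0 0 0) (λ.0 (λ.λ.1 0))
  step 1: (λ.0 (λ.λ.1 0)) (λ.0 (λ.λ.1 0)) (λ.0 (λ.λ.1 0))
  step 2: (λ.0 (λ.λ.1 0)) (λ.λ.1 0) (λ.0 (λ.λ.1 0))
  step 3: (λ.λ.1 0) (λ.λ.1 0) (λ.0 (λ.λ.1 0))
  step 4: (λ.(λ.λ.1 0) 0) (λ.0 (λ.λ.1 0))
  step 5: (λ.λ.1 0) (λ.0 (λ.λ.1 0))
  step 6: λ.(λ.0 (λ.λ.1 0)) 0
  step 7: λ.0 (λ.λ.1 0)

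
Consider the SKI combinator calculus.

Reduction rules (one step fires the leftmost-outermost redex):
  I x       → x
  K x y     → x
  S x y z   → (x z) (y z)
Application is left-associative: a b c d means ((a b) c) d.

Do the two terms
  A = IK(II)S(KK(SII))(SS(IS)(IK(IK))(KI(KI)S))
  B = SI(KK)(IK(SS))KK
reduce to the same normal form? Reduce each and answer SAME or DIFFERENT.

Term A:
  start: IK(II)S(KK(SII))(SS(IS)(IK(IK))(KI(KI)S))
  step 1: K(II)S(KK(SII))(SS(IS)(IK(IK))(KI(KI)S))
  step 2: II(KK(SII))(SS(IS)(IK(IK))(KI(KI)S))
  step 3: I(KK(SII))(SS(IS)(IK(IK))(KI(KI)S))
  step 4: KK(SII)(SS(IS)(IK(IK))(KI(KI)S))
  step 5: K(SS(IS)(IK(IK))(KI(KI)S))
  step 6: K(S(IK(IK))(IS(IK(IK)))(KI(KI)S))
  step 7: K(IK(IK)(KI(KI)S)(IS(IK(IK))(KI(KI)S)))
  step 8: K(K(IK)(KI(KI)S)(IS(IK(IK))(KI(KI)S)))
  step 9: K(IK(IS(IK(IK))(KI(KI)S)))
  step 10: K(K(IS(IK(IK))(KI(KI)S)))
  step 11: K(K(S(IK(IK))(KI(KI)S)))
  step 12: K(K(S(K(IK))(KI(KI)S)))
  step 13: K(K(S(KK)(KI(KI)S)))
  step 14: K(K(S(KK)(IS)))
  step 15: K(K(S(KK)S))

Term B:
  start: SI(KK)(IK(SS))KK
  step 1: I(IK(SS))(KK(IK(SS)))KK
  step 2: IK(SS)(KK(IK(SS)))KK
  step 3: K(SS)(KK(IK(SS)))KK
  step 4: SSKK
  step 5: SK(KK)

Answer: DIFFERENT — A ⇓ K(K(S(KK)S)), B ⇓ SK(KK)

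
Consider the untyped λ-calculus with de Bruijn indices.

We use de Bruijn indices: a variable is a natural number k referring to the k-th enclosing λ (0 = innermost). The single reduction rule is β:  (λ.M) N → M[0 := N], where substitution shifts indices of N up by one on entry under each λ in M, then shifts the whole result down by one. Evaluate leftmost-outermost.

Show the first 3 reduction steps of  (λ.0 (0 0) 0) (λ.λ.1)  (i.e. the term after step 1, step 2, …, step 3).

Answer: after 3 steps: (λ.λ.1) (λ.λ.1)

Derivation:
  start: (λ.0 (0 0) 0) (λ.λ.1)
  [1] (λ.λ.1) ((λ.λ.1) (λ.λ.1)) (λ.λ.1)
  [2] (λ.(λ.λ.1) (λ.λ.1)) (λ.λ.1)
  [3] (λ.λ.1) (λ.λ.1)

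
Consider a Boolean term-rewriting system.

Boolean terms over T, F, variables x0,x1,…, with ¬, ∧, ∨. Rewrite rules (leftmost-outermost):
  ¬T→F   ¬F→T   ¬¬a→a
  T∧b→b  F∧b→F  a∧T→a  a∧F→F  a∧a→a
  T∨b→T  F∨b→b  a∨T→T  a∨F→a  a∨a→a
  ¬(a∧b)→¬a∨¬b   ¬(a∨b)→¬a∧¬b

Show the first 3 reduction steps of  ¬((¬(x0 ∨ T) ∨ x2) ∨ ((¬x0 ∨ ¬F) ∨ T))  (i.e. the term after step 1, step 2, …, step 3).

  start: ¬((¬(x0 ∨ T) ∨ x2) ∨ ((¬x0 ∨ ¬F) ∨ T))
  [1] ¬(¬(x0 ∨ T) ∨ x2) ∧ ¬((¬x0 ∨ ¬F) ∨ T)
  [2] (¬¬(x0 ∨ T) ∧ ¬x2) ∧ ¬((¬x0 ∨ ¬F) ∨ T)
  [3] ((x0 ∨ T) ∧ ¬x2) ∧ ¬((¬x0 ∨ ¬F) ∨ T)

Answer: after 3 steps: ((x0 ∨ T) ∧ ¬x2) ∧ ¬((¬x0 ∨ ¬F) ∨ T)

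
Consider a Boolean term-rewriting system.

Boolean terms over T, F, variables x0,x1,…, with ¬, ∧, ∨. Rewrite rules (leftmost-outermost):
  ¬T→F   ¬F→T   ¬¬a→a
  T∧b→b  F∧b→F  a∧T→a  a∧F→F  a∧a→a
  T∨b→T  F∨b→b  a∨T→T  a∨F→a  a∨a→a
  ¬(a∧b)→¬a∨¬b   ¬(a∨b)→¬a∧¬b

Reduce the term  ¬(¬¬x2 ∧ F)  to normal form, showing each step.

Answer: normal form = T  (in 4 steps)

Derivation:
  start: ¬(¬¬x2 ∧ F)
  [1] ¬¬¬x2 ∨ ¬F
  [2] ¬x2 ∨ ¬F
  [3] ¬x2 ∨ T
  [4] T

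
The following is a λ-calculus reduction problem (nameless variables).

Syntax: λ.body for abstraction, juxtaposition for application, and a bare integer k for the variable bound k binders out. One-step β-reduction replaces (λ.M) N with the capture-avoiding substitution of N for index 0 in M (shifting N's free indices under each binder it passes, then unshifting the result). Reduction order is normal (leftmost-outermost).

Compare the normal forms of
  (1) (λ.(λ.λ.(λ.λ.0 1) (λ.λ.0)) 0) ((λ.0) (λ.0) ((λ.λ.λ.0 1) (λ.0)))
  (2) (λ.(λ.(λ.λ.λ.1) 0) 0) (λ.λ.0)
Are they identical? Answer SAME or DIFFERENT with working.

Answer: DIFFERENT — A ⇓ λ.λ.0 (λ.λ.0), B ⇓ λ.λ.1

Derivation:
Term A:
  start: (λ.(λ.λ.(λ.λ.0 1) (λ.λ.0)) 0) ((λ.0) (λ.0) ((λ.λ.λ.0 1) (λ.0)))
  →1  (λ.λ.(λ.λ.0 1) (λ.λ.0)) ((λ.0) (λ.0) ((λ.λ.λ.0 1) (λ.0)))
  →2  λ.(λ.λ.0 1) (λ.λ.0)
  →3  λ.λ.0 (λ.λ.0)

Term B:
  start: (λ.(λ.(λ.λ.λ.1) 0) 0) (λ.λ.0)
  →1  (λ.(λ.λ.λ.1) 0) (λ.λ.0)
  →2  (λ.λ.λ.1) (λ.λ.0)
  →3  λ.λ.1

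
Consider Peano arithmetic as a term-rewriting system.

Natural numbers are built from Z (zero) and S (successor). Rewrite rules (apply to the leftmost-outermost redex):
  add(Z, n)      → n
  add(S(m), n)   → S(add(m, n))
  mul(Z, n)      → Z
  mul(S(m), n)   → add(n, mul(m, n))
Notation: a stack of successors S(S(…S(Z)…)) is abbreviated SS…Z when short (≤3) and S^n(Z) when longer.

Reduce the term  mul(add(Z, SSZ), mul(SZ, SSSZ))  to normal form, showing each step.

  start: mul(add(Z, SSZ), mul(SZ, SSSZ))
  step 1: mul(SSZ, mul(SZ, SSSZ))
  step 2: add(mul(SZ, SSSZ), mul(SZ, mul(SZ, SSSZ)))
  step 3: add(add(SSSZ, mul(Z, SSSZ)), mul(SZ, mul(SZ, SSSZ)))
  step 4: add(S(add(SSZ, mul(Z, SSSZ))), mul(SZ, mul(SZ, SSSZ)))
  step 5: S(add(add(SSZ, mul(Z, SSSZ)), mul(SZ, mul(SZ, SSSZ))))
  step 6: S(add(S(add(SZ, mul(Z, SSSZ))), mul(SZ, mul(SZ, SSSZ))))
  step 7: S(S(add(add(SZ, mul(Z, SSSZ)), mul(SZ, mul(SZ, SSSZ)))))
  step 8: S(S(add(S(add(Z, mul(Z, SSSZ))), mul(SZ, mul(SZ, SSSZ)))))
  step 9: S(S(S(add(add(Z, mul(Z, SSSZ)), mul(SZ, mul(SZ, SSSZ))))))
  step 10: S(S(S(add(mul(Z, SSSZ), mul(SZ, mul(SZ, SSSZ))))))
  step 11: S(S(S(add(Z, mul(SZ, mul(SZ, SSSZ))))))
  step 12: S(S(S(mul(SZ, mul(SZ, SSSZ)))))
  step 13: S(S(S(add(mul(SZ, SSSZ), mul(Z, mul(SZ, SSSZ))))))
  step 14: S(S(S(add(add(SSSZ, mul(Z, SSSZ)), mul(Z, mul(SZ, SSSZ))))))
  step 15: S(S(S(add(S(add(SSZ, mul(Z, SSSZ))), mul(Z, mul(SZ, SSSZ))))))
  step 16: S(S(S(S(add(add(SSZ, mul(Z, SSSZ)), mul(Z, mul(SZ, SSSZ)))))))
  step 17: S(S(S(S(add(S(add(SZ, mul(Z, SSSZ))), mul(Z, mul(SZ, SSSZ)))))))
  step 18: S(S(S(S(S(add(add(SZ, mul(Z, SSSZ)), mul(Z, mul(SZ, SSSZ))))))))
  step 19: S(S(S(S(S(add(S(add(Z, mul(Z, SSSZ))), mul(Z, mul(SZ, SSSZ))))))))
  step 20: S(S(S(S(S(S(add(add(Z, mul(Z, SSSZ)), mul(Z, mul(SZ, SSSZ)))))))))
  step 21: S(S(S(S(S(S(add(mul(Z, SSSZ), mul(Z, mul(SZ, SSSZ)))))))))
  step 22: S(S(S(S(S(S(add(Z, mul(Z, mul(SZ, SSSZ)))))))))
  step 23: S(S(S(S(S(S(mul(Z, mul(SZ, SSSZ))))))))
  step 24: S^6(Z)

Answer: normal form = S^6(Z)  (in 24 steps)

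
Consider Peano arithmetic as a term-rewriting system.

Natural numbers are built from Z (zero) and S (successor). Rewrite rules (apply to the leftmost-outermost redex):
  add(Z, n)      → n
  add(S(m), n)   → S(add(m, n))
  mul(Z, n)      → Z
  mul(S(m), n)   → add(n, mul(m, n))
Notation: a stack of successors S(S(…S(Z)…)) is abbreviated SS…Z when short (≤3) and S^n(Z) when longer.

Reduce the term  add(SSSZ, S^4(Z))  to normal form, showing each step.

Answer: normal form = S^7(Z)  (in 4 steps)

Working:
  start: add(SSSZ, S^4(Z))
  →1  S(add(SSZ, S^4(Z)))
  →2  S(S(add(SZ, S^4(Z))))
  →3  S(S(S(add(Z, S^4(Z)))))
  →4  S^7(Z)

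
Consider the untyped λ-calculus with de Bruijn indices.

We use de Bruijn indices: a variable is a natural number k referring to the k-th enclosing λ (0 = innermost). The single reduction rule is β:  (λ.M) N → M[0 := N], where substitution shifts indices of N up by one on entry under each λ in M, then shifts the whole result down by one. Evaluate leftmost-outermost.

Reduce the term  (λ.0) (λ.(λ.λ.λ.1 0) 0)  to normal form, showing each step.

  start: (λ.0) (λ.(λ.λ.λ.1 0) 0)
  [1] λ.(λ.λ.λ.1 0) 0
  [2] λ.λ.λ.1 0

Answer: normal form = λ.λ.λ.1 0  (in 2 steps)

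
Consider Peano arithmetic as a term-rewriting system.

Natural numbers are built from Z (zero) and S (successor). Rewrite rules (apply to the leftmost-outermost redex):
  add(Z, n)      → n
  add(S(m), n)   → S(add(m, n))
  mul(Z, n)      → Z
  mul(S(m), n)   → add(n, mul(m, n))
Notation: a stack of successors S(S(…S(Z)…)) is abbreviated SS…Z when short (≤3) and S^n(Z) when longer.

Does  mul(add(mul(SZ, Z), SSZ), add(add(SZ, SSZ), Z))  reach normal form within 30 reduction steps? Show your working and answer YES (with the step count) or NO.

Answer: YES — reaches normal form S^6(Z) in 27 ≤ 30 steps

Derivation:
  start: mul(add(mul(SZ, Z), SSZ), add(add(SZ, SSZ), Z))
  step 1: mul(add(add(Z, mul(Z, Z)), SSZ), add(add(SZ, SSZ), Z))
  step 2: mul(add(mul(Z, Z), SSZ), add(add(SZ, SSZ), Z))
  step 3: mul(add(Z, SSZ), add(add(SZ, SSZ), Z))
  step 4: mul(SSZ, add(add(SZ, SSZ), Z))
  step 5: add(add(add(SZ, SSZ), Z), mul(SZ, add(add(SZ, SSZ), Z)))
  step 6: add(add(S(add(Z, SSZ)), Z), mul(SZ, add(add(SZ, SSZ), Z)))
  step 7: add(S(add(add(Z, SSZ), Z)), mul(SZ, add(add(SZ, SSZ), Z)))
  step 8: S(add(add(add(Z, SSZ), Z), mul(SZ, add(add(SZ, SSZ), Z))))
  step 9: S(add(add(SSZ, Z), mul(SZ, add(add(SZ, SSZ), Z))))
  step 10: S(add(S(add(SZ, Z)), mul(SZ, add(add(SZ, SSZ), Z))))
  step 11: S(S(add(add(SZ, Z), mul(SZ, add(add(SZ, SSZ), Z)))))
  step 12: S(S(add(S(add(Z, Z)), mul(SZ, add(add(SZ, SSZ), Z)))))
  step 13: S(S(S(add(add(Z, Z), mul(SZ, add(add(SZ, SSZ), Z))))))
  step 14: S(S(S(add(Z, mul(SZ, add(add(SZ, SSZ), Z))))))
  step 15: S(S(S(mul(SZ, add(add(SZ, SSZ), Z)))))
  step 16: S(S(S(add(add(add(SZ, SSZ), Z), mul(Z, add(add(SZ, SSZ), Z))))))
  step 17: S(S(S(add(add(S(add(Z, SSZ)), Z), mul(Z, add(add(SZ, SSZ), Z))))))
  step 18: S(S(S(add(S(add(add(Z, SSZ), Z)), mul(Z, add(add(SZ, SSZ), Z))))))
  step 19: S(S(S(S(add(add(add(Z, SSZ), Z), mul(Z, add(add(SZ, SSZ), Z)))))))
  step 20: S(S(S(S(add(add(SSZ, Z), mul(Z, add(add(SZ, SSZ), Z)))))))
  step 21: S(S(S(S(add(S(add(SZ, Z)), mul(Z, add(add(SZ, SSZ), Z)))))))
  step 22: S(S(S(S(S(add(add(SZ, Z), mul(Z, add(add(SZ, SSZ), Z))))))))
  step 23: S(S(S(S(S(add(S(add(Z, Z)), mul(Z, add(add(SZ, SSZ), Z))))))))
  step 24: S(S(S(S(S(S(add(add(Z, Z), mul(Z, add(add(SZ, SSZ), Z)))))))))
  step 25: S(S(S(S(S(S(add(Z, mul(Z, add(add(SZ, SSZ), Z)))))))))
  step 26: S(S(S(S(S(S(mul(Z, add(add(SZ, SSZ), Z))))))))
  step 27: S^6(Z)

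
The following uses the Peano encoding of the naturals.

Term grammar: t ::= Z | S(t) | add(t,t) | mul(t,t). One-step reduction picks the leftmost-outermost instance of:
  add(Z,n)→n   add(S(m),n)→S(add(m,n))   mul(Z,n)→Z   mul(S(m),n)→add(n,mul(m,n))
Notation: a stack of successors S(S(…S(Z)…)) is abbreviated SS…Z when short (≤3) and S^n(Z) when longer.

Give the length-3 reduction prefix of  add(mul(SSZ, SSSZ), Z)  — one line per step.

  start: add(mul(SSZ, SSSZ), Z)
  →1  add(add(SSSZ, mul(SZ, SSSZ)), Z)
  →2  add(S(add(SSZ, mul(SZ, SSSZ))), Z)
  →3  S(add(add(SSZ, mul(SZ, SSSZ)), Z))

Answer: after 3 steps: S(add(add(SSZ, mul(SZ, SSSZ)), Z))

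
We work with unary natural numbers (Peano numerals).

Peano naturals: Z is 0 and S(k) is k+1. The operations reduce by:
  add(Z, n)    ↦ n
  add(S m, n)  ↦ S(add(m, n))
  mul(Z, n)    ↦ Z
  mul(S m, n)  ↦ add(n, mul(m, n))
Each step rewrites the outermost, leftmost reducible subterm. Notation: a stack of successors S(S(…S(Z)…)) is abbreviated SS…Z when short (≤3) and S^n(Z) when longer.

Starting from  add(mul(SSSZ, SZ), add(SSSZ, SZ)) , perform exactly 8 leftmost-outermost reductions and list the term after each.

  start: add(mul(SSSZ, SZ), add(SSSZ, SZ))
  [1] add(add(SZ, mul(SSZ, SZ)), add(SSSZ, SZ))
  [2] add(S(add(Z, mul(SSZ, SZ))), add(SSSZ, SZ))
  [3] S(add(add(Z, mul(SSZ, SZ)), add(SSSZ, SZ)))
  [4] S(add(mul(SSZ, SZ), add(SSSZ, SZ)))
  [5] S(add(add(SZ, mul(SZ, SZ)), add(SSSZ, SZ)))
  [6] S(add(S(add(Z, mul(SZ, SZ))), add(SSSZ, SZ)))
  [7] S(S(add(add(Z, mul(SZ, SZ)), add(SSSZ, SZ))))
  [8] S(S(add(mul(SZ, SZ), add(SSSZ, SZ))))

Answer: after 8 steps: S(S(add(mul(SZ, SZ), add(SSSZ, SZ))))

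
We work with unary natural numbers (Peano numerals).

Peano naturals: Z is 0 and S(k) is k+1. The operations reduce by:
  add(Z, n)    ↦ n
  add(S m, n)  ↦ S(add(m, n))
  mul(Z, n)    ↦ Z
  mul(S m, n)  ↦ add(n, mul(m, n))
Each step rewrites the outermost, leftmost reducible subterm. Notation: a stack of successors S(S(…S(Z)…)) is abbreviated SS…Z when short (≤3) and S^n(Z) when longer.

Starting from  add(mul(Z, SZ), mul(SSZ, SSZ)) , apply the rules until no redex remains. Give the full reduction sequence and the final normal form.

  start: add(mul(Z, SZ), mul(SSZ, SSZ))
  [1] add(Z, mul(SSZ, SSZ))
  [2] mul(SSZ, SSZ)
  [3] add(SSZ, mul(SZ, SSZ))
  [4] S(add(SZ, mul(SZ, SSZ)))
  [5] S(S(add(Z, mul(SZ, SSZ))))
  [6] S(S(mul(SZ, SSZ)))
  [7] S(S(add(SSZ, mul(Z, SSZ))))
  [8] S(S(S(add(SZ, mul(Z, SSZ)))))
  [9] S(S(S(S(add(Z, mul(Z, SSZ))))))
  [10] S(S(S(S(mul(Z, SSZ)))))
  [11] S^4(Z)

Answer: normal form = S^4(Z)  (in 11 steps)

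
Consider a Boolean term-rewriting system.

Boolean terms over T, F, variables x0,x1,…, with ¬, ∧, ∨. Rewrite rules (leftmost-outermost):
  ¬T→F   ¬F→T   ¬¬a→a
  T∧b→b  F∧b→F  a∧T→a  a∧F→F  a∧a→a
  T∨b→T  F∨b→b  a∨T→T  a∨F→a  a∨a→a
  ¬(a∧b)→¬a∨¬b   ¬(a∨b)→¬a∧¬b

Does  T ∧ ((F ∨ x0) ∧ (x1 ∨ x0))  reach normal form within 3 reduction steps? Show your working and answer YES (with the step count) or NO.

  start: T ∧ ((F ∨ x0) ∧ (x1 ∨ x0))
  [1] (F ∨ x0) ∧ (x1 ∨ x0)
  [2] x0 ∧ (x1 ∨ x0)

Answer: YES — reaches normal form x0 ∧ (x1 ∨ x0) in 2 ≤ 3 steps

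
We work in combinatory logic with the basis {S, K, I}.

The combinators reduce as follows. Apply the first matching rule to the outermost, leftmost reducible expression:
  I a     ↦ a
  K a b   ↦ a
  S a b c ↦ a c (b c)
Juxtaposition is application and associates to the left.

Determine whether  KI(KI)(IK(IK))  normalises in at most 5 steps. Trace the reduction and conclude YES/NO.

  start: KI(KI)(IK(IK))
  [1] I(IK(IK))
  [2] IK(IK)
  [3] K(IK)
  [4] KK

Answer: YES — reaches normal form KK in 4 ≤ 5 steps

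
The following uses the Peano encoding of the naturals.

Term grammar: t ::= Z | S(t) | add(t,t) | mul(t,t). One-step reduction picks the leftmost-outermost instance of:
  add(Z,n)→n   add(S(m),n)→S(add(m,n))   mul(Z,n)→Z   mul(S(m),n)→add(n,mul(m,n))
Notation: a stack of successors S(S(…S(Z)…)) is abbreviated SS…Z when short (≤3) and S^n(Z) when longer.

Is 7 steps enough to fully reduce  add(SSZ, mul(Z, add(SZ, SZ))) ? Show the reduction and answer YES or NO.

Answer: YES — reaches normal form SSZ in 4 ≤ 7 steps

Derivation:
  start: add(SSZ, mul(Z, add(SZ, SZ)))
  [1] S(add(SZ, mul(Z, add(SZ, SZ))))
  [2] S(S(add(Z, mul(Z, add(SZ, SZ)))))
  [3] S(S(mul(Z, add(SZ, SZ))))
  [4] SSZ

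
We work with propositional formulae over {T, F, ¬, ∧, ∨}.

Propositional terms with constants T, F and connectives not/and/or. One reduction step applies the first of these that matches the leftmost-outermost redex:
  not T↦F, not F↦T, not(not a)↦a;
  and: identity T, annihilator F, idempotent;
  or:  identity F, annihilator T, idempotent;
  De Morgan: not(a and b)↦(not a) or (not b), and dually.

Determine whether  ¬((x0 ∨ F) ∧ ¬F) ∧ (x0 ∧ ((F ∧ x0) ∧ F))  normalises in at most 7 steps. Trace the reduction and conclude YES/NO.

  start: ¬((x0 ∨ F) ∧ ¬F) ∧ (x0 ∧ ((F ∧ x0) ∧ F))
  step 1: (¬(x0 ∨ F) ∨ ¬¬F) ∧ (x0 ∧ ((F ∧ x0) ∧ F))
  step 2: ((¬x0 ∧ ¬F) ∨ ¬¬F) ∧ (x0 ∧ ((F ∧ x0) ∧ F))
  step 3: ((¬x0 ∧ T) ∨ ¬¬F) ∧ (x0 ∧ ((F ∧ x0) ∧ F))
  step 4: (¬x0 ∨ ¬¬F) ∧ (x0 ∧ ((F ∧ x0) ∧ F))
  step 5: (¬x0 ∨ F) ∧ (x0 ∧ ((F ∧ x0) ∧ F))
  step 6: ¬x0 ∧ (x0 ∧ ((F ∧ x0) ∧ F))
  step 7: ¬x0 ∧ (x0 ∧ F)

Answer: NO — after 7 steps the term is ¬x0 ∧ (x0 ∧ F), not yet normal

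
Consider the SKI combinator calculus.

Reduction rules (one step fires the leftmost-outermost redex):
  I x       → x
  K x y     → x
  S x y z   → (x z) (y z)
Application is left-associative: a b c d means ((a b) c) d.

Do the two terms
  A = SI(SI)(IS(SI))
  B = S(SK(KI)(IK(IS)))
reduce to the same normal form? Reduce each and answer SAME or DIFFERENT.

Term A:
  start: SI(SI)(IS(SI))
  →1  I(IS(SI))(SI(IS(SI)))
  →2  IS(SI)(SI(IS(SI)))
  →3  S(SI)(SI(IS(SI)))
  →4  S(SI)(SI(S(SI)))

Term B:
  start: S(SK(KI)(IK(IS)))
  →1  S(K(IK(IS))(KI(IK(IS))))
  →2  S(IK(IS))
  →3  S(K(IS))
  →4  S(KS)

Answer: DIFFERENT — A ⇓ S(SI)(SI(S(SI))), B ⇓ S(KS)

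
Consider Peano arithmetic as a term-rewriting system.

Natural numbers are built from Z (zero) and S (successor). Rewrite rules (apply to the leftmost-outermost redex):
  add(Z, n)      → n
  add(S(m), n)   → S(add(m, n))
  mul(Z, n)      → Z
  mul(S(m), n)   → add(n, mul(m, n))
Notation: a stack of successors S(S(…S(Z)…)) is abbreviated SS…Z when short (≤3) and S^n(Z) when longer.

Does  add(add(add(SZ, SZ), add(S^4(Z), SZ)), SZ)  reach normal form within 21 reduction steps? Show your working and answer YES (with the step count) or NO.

  start: add(add(add(SZ, SZ), add(S^4(Z), SZ)), SZ)
  [1] add(add(S(add(Z, SZ)), add(S^4(Z), SZ)), SZ)
  [2] add(S(add(add(Z, SZ), add(S^4(Z), SZ))), SZ)
  [3] S(add(add(add(Z, SZ), add(S^4(Z), SZ)), SZ))
  [4] S(add(add(SZ, add(S^4(Z), SZ)), SZ))
  [5] S(add(S(add(Z, add(S^4(Z), SZ))), SZ))
  [6] S(S(add(add(Z, add(S^4(Z), SZ)), SZ)))
  [7] S(S(add(add(S^4(Z), SZ), SZ)))
  [8] S(S(add(S(add(SSSZ, SZ)), SZ)))
  [9] S(S(S(add(add(SSSZ, SZ), SZ))))
  [10] S(S(S(add(S(add(SSZ, SZ)), SZ))))
  [11] S(S(S(S(add(add(SSZ, SZ), SZ)))))
  [12] S(S(S(S(add(S(add(SZ, SZ)), SZ)))))
  [13] S(S(S(S(S(add(add(SZ, SZ), SZ))))))
  [14] S(S(S(S(S(add(S(add(Z, SZ)), SZ))))))
  [15] S(S(S(S(S(S(add(add(Z, SZ), SZ)))))))
  [16] S(S(S(S(S(S(add(SZ, SZ)))))))
  [17] S(S(S(S(S(S(S(add(Z, SZ))))))))
  [18] S^8(Z)

Answer: YES — reaches normal form S^8(Z) in 18 ≤ 21 steps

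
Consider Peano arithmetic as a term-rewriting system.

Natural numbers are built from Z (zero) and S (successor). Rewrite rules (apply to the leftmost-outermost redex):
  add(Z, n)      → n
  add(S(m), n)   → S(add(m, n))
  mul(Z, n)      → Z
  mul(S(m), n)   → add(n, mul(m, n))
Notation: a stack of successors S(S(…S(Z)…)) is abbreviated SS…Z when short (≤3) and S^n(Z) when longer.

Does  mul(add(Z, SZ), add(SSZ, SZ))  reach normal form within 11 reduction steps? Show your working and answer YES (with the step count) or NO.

Answer: YES — reaches normal form SSSZ in 10 ≤ 11 steps

Derivation:
  start: mul(add(Z, SZ), add(SSZ, SZ))
  [1] mul(SZ, add(SSZ, SZ))
  [2] add(add(SSZ, SZ), mul(Z, add(SSZ, SZ)))
  [3] add(S(add(SZ, SZ)), mul(Z, add(SSZ, SZ)))
  [4] S(add(add(SZ, SZ), mul(Z, add(SSZ, SZ))))
  [5] S(add(S(add(Z, SZ)), mul(Z, add(SSZ, SZ))))
  [6] S(S(add(add(Z, SZ), mul(Z, add(SSZ, SZ)))))
  [7] S(S(add(SZ, mul(Z, add(SSZ, SZ)))))
  [8] S(S(S(add(Z, mul(Z, add(SSZ, SZ))))))
  [9] S(S(S(mul(Z, add(SSZ, SZ)))))
  [10] SSSZ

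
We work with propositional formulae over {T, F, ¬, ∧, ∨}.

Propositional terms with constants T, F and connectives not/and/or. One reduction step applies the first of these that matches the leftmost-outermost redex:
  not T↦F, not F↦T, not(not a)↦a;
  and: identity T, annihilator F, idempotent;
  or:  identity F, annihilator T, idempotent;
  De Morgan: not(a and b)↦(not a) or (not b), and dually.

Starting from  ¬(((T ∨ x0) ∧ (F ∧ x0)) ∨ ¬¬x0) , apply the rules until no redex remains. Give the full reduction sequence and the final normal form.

Answer: normal form = ¬x0  (in 11 steps)

Reduction:
  start: ¬(((T ∨ x0) ∧ (F ∧ x0)) ∨ ¬¬x0)
  →1  ¬((T ∨ x0) ∧ (F ∧ x0)) ∧ ¬¬¬x0
  →2  (¬(T ∨ x0) ∨ ¬(F ∧ x0)) ∧ ¬¬¬x0
  →3  ((¬T ∧ ¬x0) ∨ ¬(F ∧ x0)) ∧ ¬¬¬x0
  →4  ((F ∧ ¬x0) ∨ ¬(F ∧ x0)) ∧ ¬¬¬x0
  →5  (F ∨ ¬(F ∧ x0)) ∧ ¬¬¬x0
  →6  ¬(F ∧ x0) ∧ ¬¬¬x0
  →7  (¬F ∨ ¬x0) ∧ ¬¬¬x0
  →8  (T ∨ ¬x0) ∧ ¬¬¬x0
  →9  T ∧ ¬¬¬x0
  →10  ¬¬¬x0
  →11  ¬x0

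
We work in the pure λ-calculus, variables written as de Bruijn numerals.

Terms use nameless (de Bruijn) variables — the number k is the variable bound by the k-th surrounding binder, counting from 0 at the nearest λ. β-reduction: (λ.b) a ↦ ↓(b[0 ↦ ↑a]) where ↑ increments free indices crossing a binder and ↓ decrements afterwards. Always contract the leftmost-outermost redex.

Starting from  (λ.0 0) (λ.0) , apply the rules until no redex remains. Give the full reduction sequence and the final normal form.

  start: (λ.0 0) (λ.0)
  [1] (λ.0) (λ.0)
  [2] λ.0

Answer: normal form = λ.0  (in 2 steps)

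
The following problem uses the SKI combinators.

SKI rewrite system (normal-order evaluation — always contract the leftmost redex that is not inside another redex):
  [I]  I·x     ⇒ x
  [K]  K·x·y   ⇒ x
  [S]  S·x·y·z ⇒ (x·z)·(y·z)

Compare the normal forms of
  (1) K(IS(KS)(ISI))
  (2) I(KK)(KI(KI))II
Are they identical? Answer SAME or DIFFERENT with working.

Term A:
  start: K(IS(KS)(ISI))
  →1  K(S(KS)(ISI))
  →2  K(S(KS)(SI))

Term B:
  start: I(KK)(KI(KI))II
  →1  KK(KI(KI))II
  →2  KII
  →3  I

Answer: DIFFERENT — A ⇓ K(S(KS)(SI)), B ⇓ I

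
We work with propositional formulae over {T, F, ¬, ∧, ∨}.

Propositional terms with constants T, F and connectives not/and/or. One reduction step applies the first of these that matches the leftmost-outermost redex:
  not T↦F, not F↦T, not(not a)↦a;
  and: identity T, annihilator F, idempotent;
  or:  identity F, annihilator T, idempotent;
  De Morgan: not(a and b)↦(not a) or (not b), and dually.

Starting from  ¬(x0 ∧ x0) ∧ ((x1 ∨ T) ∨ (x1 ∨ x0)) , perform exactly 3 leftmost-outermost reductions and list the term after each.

Answer: after 3 steps: ¬x0 ∧ (T ∨ (x1 ∨ x0))

Reduction:
  start: ¬(x0 ∧ x0) ∧ ((x1 ∨ T) ∨ (x1 ∨ x0))
  [1] (¬x0 ∨ ¬x0) ∧ ((x1 ∨ T) ∨ (x1 ∨ x0))
  [2] ¬x0 ∧ ((x1 ∨ T) ∨ (x1 ∨ x0))
  [3] ¬x0 ∧ (T ∨ (x1 ∨ x0))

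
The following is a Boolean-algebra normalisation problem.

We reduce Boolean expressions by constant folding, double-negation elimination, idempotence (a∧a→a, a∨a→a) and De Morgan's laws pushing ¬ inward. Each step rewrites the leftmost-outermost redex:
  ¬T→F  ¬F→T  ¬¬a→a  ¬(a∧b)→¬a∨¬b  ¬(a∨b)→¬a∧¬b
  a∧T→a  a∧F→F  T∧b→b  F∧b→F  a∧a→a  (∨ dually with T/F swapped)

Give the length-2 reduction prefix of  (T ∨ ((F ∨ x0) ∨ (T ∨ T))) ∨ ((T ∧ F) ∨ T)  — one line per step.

  start: (T ∨ ((F ∨ x0) ∨ (T ∨ T))) ∨ ((T ∧ F) ∨ T)
  step 1: T ∨ ((T ∧ F) ∨ T)
  step 2: T

Answer: after 2 steps: T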